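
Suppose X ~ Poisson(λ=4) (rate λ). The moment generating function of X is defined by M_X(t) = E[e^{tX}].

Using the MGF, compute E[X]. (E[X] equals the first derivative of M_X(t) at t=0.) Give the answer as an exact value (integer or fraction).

E[X] = M′(0) = 4

M_X(t) = e^(4*e^(t) - 4)
M′(t) = 4*e^(-4)*e^(t)*e^(4*e^(t))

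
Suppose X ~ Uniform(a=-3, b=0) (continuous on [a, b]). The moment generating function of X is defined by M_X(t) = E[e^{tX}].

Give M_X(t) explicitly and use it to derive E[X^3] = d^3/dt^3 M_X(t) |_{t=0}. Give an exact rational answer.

M_X(t) = (1 - e^(-3*t))/(3*t)
D^3[M](t) = (9*t^3 + 9*t^2 + 6*t - 2*e^(3*t) + 2)*e^(-3*t)/t^4

E[X^3] = D^3[M](0) = -27/4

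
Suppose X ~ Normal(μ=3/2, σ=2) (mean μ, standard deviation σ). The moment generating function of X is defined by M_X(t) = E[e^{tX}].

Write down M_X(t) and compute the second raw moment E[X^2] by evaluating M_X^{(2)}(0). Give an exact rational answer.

E[X^2] = M^(2)(0) = 25/4

M_X(t) = e^(2*t^2 + 3*t/2)
M^(2)(t) = 16*t^2*e^(3*t/2)*e^(2*t^2) + 12*t*e^(3*t/2)*e^(2*t^2) + 25*e^(3*t/2)*e^(2*t^2)/4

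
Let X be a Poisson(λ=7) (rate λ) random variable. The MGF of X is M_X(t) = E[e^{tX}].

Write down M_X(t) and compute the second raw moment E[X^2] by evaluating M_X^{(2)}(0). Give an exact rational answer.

E[X^2] = D^2[M](0) = 56

M_X(t) = e^(7*e^(t) - 7)
D^2[M](t) = (49*e^(2*t)*e^(7*e^(t)) + 7*e^(t)*e^(7*e^(t)))*e^(-7)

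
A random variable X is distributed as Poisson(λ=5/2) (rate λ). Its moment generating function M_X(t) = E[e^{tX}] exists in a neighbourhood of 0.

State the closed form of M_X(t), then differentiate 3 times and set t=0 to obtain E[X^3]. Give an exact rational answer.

M_X(t) = e^(5*e^(t)/2 - 5/2)
M^(3)(t) = (125*e^(3*t)*e^(5*e^(t)/2) + 150*e^(2*t)*e^(5*e^(t)/2) + 20*e^(t)*e^(5*e^(t)/2))*e^(-5/2)/8

E[X^3] = M^(3)(0) = 295/8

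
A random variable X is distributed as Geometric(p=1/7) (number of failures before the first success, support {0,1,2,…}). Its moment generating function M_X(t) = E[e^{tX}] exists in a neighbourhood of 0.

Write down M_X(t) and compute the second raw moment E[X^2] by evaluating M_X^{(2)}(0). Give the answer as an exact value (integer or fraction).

E[X^2] = M′′(0) = 78

M_X(t) = 1/(7*(1 - 6*e^(t)/7))
M′(t) = 6*e^(t)/(36*e^(2*t) - 84*e^(t) + 49)
M′′(t) = (-36*e^(2*t) - 42*e^(t))/(216*e^(3*t) - 756*e^(2*t) + 882*e^(t) - 343)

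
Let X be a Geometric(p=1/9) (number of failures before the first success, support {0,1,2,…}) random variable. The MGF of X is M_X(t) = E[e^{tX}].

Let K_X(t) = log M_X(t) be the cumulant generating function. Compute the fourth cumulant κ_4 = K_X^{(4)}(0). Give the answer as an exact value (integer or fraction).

M_X(t) = 1/(9*(1 - 8*e^(t)/9))
K_X(t) = log M_X(t) = -log(1 - 8*e^(t)/9) - 2*log(3)
K′(t) = -8*e^(t)/(8*e^(t) - 9)
K′′(t) = 72*e^(t)/(64*e^(2*t) - 144*e^(t) + 81)
K′′′(t) = (-576*e^(2*t) - 648*e^(t))/(512*e^(3*t) - 1728*e^(2*t) + 1944*e^(t) - 729)
K′′′′(t) = (4608*e^(3*t) + 20736*e^(2*t) + 5832*e^(t))/(4096*e^(4*t) - 18432*e^(3*t) + 31104*e^(2*t) - 23328*e^(t) + 6561)

κ_4 = K′′′′(0) = 31176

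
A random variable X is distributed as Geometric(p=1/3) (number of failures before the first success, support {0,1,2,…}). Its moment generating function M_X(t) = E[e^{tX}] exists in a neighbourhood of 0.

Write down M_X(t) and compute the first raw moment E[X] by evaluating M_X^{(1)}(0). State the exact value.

M_X(t) = 1/(3*(1 - 2*e^(t)/3))
D[M](t) = 2*e^(t)/(4*e^(2*t) - 12*e^(t) + 9)

E[X] = D[M](0) = 2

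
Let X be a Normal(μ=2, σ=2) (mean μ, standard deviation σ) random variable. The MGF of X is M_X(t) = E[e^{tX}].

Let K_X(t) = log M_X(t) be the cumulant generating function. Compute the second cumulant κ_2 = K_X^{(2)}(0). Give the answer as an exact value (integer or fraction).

M_X(t) = e^(2*t^2 + 2*t)
K_X(t) = log M_X(t) = 2*t^2 + 2*t
D^2[K](t) = 4

κ_2 = D^2[K](0) = 4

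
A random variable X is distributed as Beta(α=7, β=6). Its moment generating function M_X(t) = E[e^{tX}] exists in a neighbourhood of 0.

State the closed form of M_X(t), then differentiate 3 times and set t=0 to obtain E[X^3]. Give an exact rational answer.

M_X(t) = ₁F₁(7; 13; t)
dM/dt = 7*₁F₁(8; 14; t)/13
d^2M/dt^2 = 4*₁F₁(9; 15; t)/13
d^3M/dt^3 = 12*₁F₁(10; 16; t)/65

E[X^3] = d^3M/dt^3 |_{t=0} = 12/65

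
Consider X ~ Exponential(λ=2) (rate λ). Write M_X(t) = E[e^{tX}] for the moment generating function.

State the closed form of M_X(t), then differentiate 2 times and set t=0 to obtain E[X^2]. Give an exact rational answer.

E[X^2] = M′′(0) = 1/2

M_X(t) = 2/(2 - t)
M′(t) = 2/(t^2 - 4*t + 4)
M′′(t) = -4/(t^3 - 6*t^2 + 12*t - 8)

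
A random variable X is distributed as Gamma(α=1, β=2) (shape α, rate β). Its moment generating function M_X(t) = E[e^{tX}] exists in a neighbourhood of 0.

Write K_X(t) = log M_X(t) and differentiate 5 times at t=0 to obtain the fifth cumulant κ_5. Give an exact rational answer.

κ_5 = K^(5)(0) = 3/4

M_X(t) = 2/(2 - t)
K_X(t) = log M_X(t) = -log(2 - t) + log(2)
K^(5)(t) = -24/(t^5 - 10*t^4 + 40*t^3 - 80*t^2 + 80*t - 32)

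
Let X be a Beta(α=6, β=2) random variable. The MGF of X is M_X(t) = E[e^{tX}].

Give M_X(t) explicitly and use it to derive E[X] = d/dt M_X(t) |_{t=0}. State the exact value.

M_X(t) = ₁F₁(6; 8; t)
M′(t) = 3*₁F₁(7; 9; t)/4

E[X] = M′(0) = 3/4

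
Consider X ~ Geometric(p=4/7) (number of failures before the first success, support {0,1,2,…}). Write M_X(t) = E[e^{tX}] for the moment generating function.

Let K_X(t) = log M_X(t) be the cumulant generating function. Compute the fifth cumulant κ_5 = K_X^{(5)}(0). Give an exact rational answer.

κ_5 = K^(5)(0) = 7035/128

M_X(t) = 4/(7*(1 - 3*e^(t)/7))
K_X(t) = log M_X(t) = -log(1 - 3*e^(t)/7) - log(7) + 2*log(2)
K^(5)(t) = (-567*e^(4*t) - 14553*e^(3*t) - 33957*e^(2*t) - 7203*e^(t))/(243*e^(5*t) - 2835*e^(4*t) + 13230*e^(3*t) - 30870*e^(2*t) + 36015*e^(t) - 16807)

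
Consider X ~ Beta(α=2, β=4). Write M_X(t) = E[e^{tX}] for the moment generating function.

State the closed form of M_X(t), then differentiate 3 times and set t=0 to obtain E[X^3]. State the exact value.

E[X^3] = d^3M/dt^3 |_{t=0} = 1/14

M_X(t) = ₁F₁(2; 6; t)
dM/dt = ₁F₁(3; 7; t)/3
d^2M/dt^2 = ₁F₁(4; 8; t)/7
d^3M/dt^3 = ₁F₁(5; 9; t)/14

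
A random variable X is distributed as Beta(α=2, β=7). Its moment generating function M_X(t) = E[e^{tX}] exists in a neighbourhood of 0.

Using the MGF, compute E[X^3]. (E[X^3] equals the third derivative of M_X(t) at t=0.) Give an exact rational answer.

M_X(t) = ₁F₁(2; 9; t)
M^(3)(t) = 4*₁F₁(5; 12; t)/165

E[X^3] = M^(3)(0) = 4/165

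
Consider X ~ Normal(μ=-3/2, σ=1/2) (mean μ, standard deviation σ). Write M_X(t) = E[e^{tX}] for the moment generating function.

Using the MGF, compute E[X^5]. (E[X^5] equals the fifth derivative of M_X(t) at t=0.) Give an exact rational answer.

M_X(t) = e^(t^2/8 - 3*t/2)
dM/dt = t*e^(-3*t/2)*e^(t^2/8)/4 - 3*e^(-3*t/2)*e^(t^2/8)/2
d^2M/dt^2 = (t^2*e^(t^2/8) - 12*t*e^(t^2/8) + 40*e^(t^2/8))*e^(-3*t/2)/16
d^3M/dt^3 = (t^3*e^(t^2/8) - 18*t^2*e^(t^2/8) + 120*t*e^(t^2/8) - 288*e^(t^2/8))*e^(-3*t/2)/64
d^4M/dt^4 = (t^4*e^(t^2/8) - 24*t^3*e^(t^2/8) + 240*t^2*e^(t^2/8) - 1152*t*e^(t^2/8) + 2208*e^(t^2/8))*e^(-3*t/2)/256
d^5M/dt^5 = (t^5*e^(t^2/8) - 30*t^4*e^(t^2/8) + 400*t^3*e^(t^2/8) - 2880*t^2*e^(t^2/8) + 11040*t*e^(t^2/8) - 17856*e^(t^2/8))*e^(-3*t/2)/1024

E[X^5] = d^5M/dt^5 |_{t=0} = -279/16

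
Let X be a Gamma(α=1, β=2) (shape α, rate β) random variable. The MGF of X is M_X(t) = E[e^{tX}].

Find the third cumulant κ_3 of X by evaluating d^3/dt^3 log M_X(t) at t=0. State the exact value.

κ_3 = K′′′(0) = 1/4

M_X(t) = 2/(2 - t)
K_X(t) = log M_X(t) = -log(2 - t) + log(2)
K′(t) = -1/(t - 2)
K′′(t) = 1/(t^2 - 4*t + 4)
K′′′(t) = -2/(t^3 - 6*t^2 + 12*t - 8)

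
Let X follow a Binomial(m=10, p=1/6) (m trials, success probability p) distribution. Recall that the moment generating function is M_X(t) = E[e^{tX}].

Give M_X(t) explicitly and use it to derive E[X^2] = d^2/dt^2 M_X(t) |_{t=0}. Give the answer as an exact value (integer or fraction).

M_X(t) = (e^(t)/6 + 5/6)^10

E[X^2] = D^2[M](0) = 25/6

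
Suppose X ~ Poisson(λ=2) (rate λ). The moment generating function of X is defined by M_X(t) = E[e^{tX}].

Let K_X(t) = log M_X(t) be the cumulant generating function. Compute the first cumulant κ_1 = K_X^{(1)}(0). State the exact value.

κ_1 = dK/dt |_{t=0} = 2

M_X(t) = e^(2*e^(t) - 2)
K_X(t) = log M_X(t) = 2*e^(t) - 2
dK/dt = 2*e^(t)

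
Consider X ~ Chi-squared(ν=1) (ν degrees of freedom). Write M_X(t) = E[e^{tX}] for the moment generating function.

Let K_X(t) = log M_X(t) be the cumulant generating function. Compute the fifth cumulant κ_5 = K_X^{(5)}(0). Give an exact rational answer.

M_X(t) = 1/√(1 - 2*t)
K_X(t) = log M_X(t) = -log(1 - 2*t)/2
dK/dt = -1/(2*t - 1)
d^2K/dt^2 = 2/(4*t^2 - 4*t + 1)
d^3K/dt^3 = -8/(8*t^3 - 12*t^2 + 6*t - 1)
d^4K/dt^4 = 48/(16*t^4 - 32*t^3 + 24*t^2 - 8*t + 1)
d^5K/dt^5 = -384/(32*t^5 - 80*t^4 + 80*t^3 - 40*t^2 + 10*t - 1)

κ_5 = d^5K/dt^5 |_{t=0} = 384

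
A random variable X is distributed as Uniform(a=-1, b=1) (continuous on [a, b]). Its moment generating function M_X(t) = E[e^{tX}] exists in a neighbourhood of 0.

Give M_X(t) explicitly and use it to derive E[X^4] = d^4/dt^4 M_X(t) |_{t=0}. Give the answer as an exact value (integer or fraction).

E[X^4] = d^4M/dt^4 |_{t=0} = 1/5

M_X(t) = (e^(t) - e^(-t))/(2*t)
dM/dt = (t*e^(2*t) + t - e^(2*t) + 1)*e^(-t)/(2*t^2)
d^2M/dt^2 = (t^2*e^(2*t) - t^2 - 2*t*e^(2*t) - 2*t + 2*e^(2*t) - 2)*e^(-t)/(2*t^3)
d^3M/dt^3 = (t^3*e^(2*t) + t^3 - 3*t^2*e^(2*t) + 3*t^2 + 6*t*e^(2*t) + 6*t - 6*e^(2*t) + 6)*e^(-t)/(2*t^4)
d^4M/dt^4 = (t^4*e^(2*t) - t^4 - 4*t^3*e^(2*t) - 4*t^3 + 12*t^2*e^(2*t) - 12*t^2 - 24*t*e^(2*t) - 24*t + 24*e^(2*t) - 24)*e^(-t)/(2*t^5)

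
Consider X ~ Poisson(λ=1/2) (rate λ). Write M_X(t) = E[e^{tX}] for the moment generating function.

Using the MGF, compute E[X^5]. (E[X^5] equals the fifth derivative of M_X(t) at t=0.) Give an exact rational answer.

E[X^5] = M^(5)(0) = 257/32

M_X(t) = e^(e^(t)/2 - 1/2)
M^(5)(t) = (e^(5*t)*e^(e^(t)/2) + 20*e^(4*t)*e^(e^(t)/2) + 100*e^(3*t)*e^(e^(t)/2) + 120*e^(2*t)*e^(e^(t)/2) + 16*e^(t)*e^(e^(t)/2))*e^(-1/2)/32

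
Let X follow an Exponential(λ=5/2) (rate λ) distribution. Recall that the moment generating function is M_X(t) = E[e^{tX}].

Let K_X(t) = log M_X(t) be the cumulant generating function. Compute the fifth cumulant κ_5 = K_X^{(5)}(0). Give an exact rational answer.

κ_5 = D^5[K](0) = 768/3125

M_X(t) = 5/(2*(5/2 - t))
K_X(t) = log M_X(t) = -log(5/2 - t) - log(2) + log(5)
D^5[K](t) = -768/(32*t^5 - 400*t^4 + 2000*t^3 - 5000*t^2 + 6250*t - 3125)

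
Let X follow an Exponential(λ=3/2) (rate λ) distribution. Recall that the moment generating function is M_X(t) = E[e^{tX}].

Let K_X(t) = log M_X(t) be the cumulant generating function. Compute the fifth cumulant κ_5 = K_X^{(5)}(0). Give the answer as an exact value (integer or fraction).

κ_5 = D^5[K](0) = 256/81

M_X(t) = 3/(2*(3/2 - t))
K_X(t) = log M_X(t) = -log(3/2 - t) - log(2) + log(3)
D^5[K](t) = -768/(32*t^5 - 240*t^4 + 720*t^3 - 1080*t^2 + 810*t - 243)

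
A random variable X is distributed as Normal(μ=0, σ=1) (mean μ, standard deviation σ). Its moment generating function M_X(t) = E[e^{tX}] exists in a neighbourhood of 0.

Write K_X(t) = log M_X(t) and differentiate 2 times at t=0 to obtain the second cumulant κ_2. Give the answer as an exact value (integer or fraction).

M_X(t) = e^(t^2/2)
K_X(t) = log M_X(t) = t^2/2
D^2[K](t) = 1

κ_2 = D^2[K](0) = 1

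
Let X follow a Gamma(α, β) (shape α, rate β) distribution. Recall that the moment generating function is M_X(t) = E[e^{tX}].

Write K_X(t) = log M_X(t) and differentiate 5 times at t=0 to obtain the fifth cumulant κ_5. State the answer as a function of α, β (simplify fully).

κ_5 = d^5K/dt^5 |_{t=0} = 24*α/β^5

M_X(t) = (β/(β - t))^α
K_X(t) = log M_X(t) = α*(log(β) - log(β - t))
dK/dt = -α/(-β + t)
d^2K/dt^2 = α/(β^2 - 2*β*t + t^2)
d^3K/dt^3 = -2*α/(-β^3 + 3*β^2*t - 3*β*t^2 + t^3)
d^4K/dt^4 = 6*α/(β^4 - 4*β^3*t + 6*β^2*t^2 - 4*β*t^3 + t^4)
d^5K/dt^5 = -24*α/(-β^5 + 5*β^4*t - 10*β^3*t^2 + 10*β^2*t^3 - 5*β*t^4 + t^5)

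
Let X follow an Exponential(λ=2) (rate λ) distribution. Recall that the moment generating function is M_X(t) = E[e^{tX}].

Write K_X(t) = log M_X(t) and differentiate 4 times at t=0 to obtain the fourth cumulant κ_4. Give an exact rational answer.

M_X(t) = 2/(2 - t)
K_X(t) = log M_X(t) = -log(2 - t) + log(2)
D^4[K](t) = 6/(t^4 - 8*t^3 + 24*t^2 - 32*t + 16)

κ_4 = D^4[K](0) = 3/8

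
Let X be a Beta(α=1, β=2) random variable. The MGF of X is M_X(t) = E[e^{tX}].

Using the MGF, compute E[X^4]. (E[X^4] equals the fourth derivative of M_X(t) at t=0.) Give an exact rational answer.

M_X(t) = ₁F₁(1; 3; t)
dM/dt = ₁F₁(2; 4; t)/3
d^2M/dt^2 = ₁F₁(3; 5; t)/6
d^3M/dt^3 = ₁F₁(4; 6; t)/10
d^4M/dt^4 = ₁F₁(5; 7; t)/15

E[X^4] = d^4M/dt^4 |_{t=0} = 1/15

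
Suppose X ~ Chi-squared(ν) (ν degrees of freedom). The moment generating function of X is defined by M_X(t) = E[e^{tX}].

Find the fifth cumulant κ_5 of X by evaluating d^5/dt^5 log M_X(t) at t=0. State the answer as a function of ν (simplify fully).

M_X(t) = (1 - 2*t)^(-ν/2)
K_X(t) = log M_X(t) = -ν*log(1 - 2*t)/2
dK/dt = -ν/(2*t - 1)
d^2K/dt^2 = 2*ν/(4*t^2 - 4*t + 1)
d^3K/dt^3 = -8*ν/(8*t^3 - 12*t^2 + 6*t - 1)
d^4K/dt^4 = 48*ν/(16*t^4 - 32*t^3 + 24*t^2 - 8*t + 1)
d^5K/dt^5 = -384*ν/(32*t^5 - 80*t^4 + 80*t^3 - 40*t^2 + 10*t - 1)

κ_5 = d^5K/dt^5 |_{t=0} = 384*ν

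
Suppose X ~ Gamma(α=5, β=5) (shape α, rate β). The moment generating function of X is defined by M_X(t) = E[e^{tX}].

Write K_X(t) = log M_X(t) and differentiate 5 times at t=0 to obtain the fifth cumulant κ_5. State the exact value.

κ_5 = K′′′′′(0) = 24/625

M_X(t) = 3125/(5 - t)^5
K_X(t) = log M_X(t) = -5*log(5 - t) + 5*log(5)
K′(t) = -5/(t - 5)
K′′(t) = 5/(t^2 - 10*t + 25)
K′′′(t) = -10/(t^3 - 15*t^2 + 75*t - 125)
K′′′′(t) = 30/(t^4 - 20*t^3 + 150*t^2 - 500*t + 625)
K′′′′′(t) = -120/(t^5 - 25*t^4 + 250*t^3 - 1250*t^2 + 3125*t - 3125)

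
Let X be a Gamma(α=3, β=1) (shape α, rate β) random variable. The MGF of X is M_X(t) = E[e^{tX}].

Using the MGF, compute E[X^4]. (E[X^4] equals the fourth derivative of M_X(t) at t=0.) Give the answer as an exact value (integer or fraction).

M_X(t) = (1 - t)^(-3)
dM/dt = 3/(t^4 - 4*t^3 + 6*t^2 - 4*t + 1)
d^2M/dt^2 = -12/(t^5 - 5*t^4 + 10*t^3 - 10*t^2 + 5*t - 1)
d^3M/dt^3 = 60/(t^6 - 6*t^5 + 15*t^4 - 20*t^3 + 15*t^2 - 6*t + 1)
d^4M/dt^4 = -360/(t^7 - 7*t^6 + 21*t^5 - 35*t^4 + 35*t^3 - 21*t^2 + 7*t - 1)

E[X^4] = d^4M/dt^4 |_{t=0} = 360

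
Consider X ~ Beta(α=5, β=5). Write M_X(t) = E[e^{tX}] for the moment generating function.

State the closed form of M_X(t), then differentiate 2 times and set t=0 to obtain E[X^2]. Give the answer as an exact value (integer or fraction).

E[X^2] = M′′(0) = 3/11

M_X(t) = ₁F₁(5; 10; t)
M′(t) = ₁F₁(6; 11; t)/2
M′′(t) = 3*₁F₁(7; 12; t)/11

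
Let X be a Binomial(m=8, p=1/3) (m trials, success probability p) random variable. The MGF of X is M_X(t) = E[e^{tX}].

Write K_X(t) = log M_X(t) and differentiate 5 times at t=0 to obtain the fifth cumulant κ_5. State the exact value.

κ_5 = D^5[K](0) = -80/81

M_X(t) = (e^(t)/3 + 2/3)^8
K_X(t) = log M_X(t) = 8*log(e^(t)/3 + 2/3)
D^5[K](t) = (-16*e^(4*t) + 352*e^(3*t) - 704*e^(2*t) + 128*e^(t))/(e^(5*t) + 10*e^(4*t) + 40*e^(3*t) + 80*e^(2*t) + 80*e^(t) + 32)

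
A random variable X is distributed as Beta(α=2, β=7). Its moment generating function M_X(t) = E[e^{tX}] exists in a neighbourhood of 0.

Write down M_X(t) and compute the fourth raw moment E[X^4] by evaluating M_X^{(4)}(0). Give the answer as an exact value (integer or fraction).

E[X^4] = M′′′′(0) = 1/99

M_X(t) = ₁F₁(2; 9; t)
M′(t) = 2*₁F₁(3; 10; t)/9
M′′(t) = ₁F₁(4; 11; t)/15
M′′′(t) = 4*₁F₁(5; 12; t)/165
M′′′′(t) = ₁F₁(6; 13; t)/99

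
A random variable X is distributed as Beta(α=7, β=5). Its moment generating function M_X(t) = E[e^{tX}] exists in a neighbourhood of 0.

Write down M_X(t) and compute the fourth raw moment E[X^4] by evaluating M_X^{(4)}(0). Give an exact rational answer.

M_X(t) = ₁F₁(7; 12; t)
D^4[M](t) = 2*₁F₁(11; 16; t)/13

E[X^4] = D^4[M](0) = 2/13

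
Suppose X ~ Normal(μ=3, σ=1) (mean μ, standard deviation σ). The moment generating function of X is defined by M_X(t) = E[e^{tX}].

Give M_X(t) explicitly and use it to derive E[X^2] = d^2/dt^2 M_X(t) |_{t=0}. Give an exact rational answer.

M_X(t) = e^(t^2/2 + 3*t)
M^(2)(t) = t^2*e^(3*t)*e^(t^2/2) + 6*t*e^(3*t)*e^(t^2/2) + 10*e^(3*t)*e^(t^2/2)

E[X^2] = M^(2)(0) = 10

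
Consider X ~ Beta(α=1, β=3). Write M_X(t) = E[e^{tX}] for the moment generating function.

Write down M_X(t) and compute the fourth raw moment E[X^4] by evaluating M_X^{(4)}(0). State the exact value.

M_X(t) = ₁F₁(1; 4; t)
M^(4)(t) = ₁F₁(5; 8; t)/35

E[X^4] = M^(4)(0) = 1/35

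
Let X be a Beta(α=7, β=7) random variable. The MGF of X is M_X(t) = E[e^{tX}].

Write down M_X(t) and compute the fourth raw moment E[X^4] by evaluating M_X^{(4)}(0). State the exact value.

E[X^4] = D^4[M](0) = 3/34

M_X(t) = ₁F₁(7; 14; t)
D^4[M](t) = 3*₁F₁(11; 18; t)/34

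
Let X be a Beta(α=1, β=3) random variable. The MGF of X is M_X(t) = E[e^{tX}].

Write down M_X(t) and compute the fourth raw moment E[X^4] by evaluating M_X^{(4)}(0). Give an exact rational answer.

E[X^4] = M^(4)(0) = 1/35

M_X(t) = ₁F₁(1; 4; t)
M^(4)(t) = ₁F₁(5; 8; t)/35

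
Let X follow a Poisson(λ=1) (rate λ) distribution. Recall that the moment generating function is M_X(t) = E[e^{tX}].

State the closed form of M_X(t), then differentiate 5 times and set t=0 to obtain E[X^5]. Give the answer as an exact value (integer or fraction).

M_X(t) = e^(e^(t) - 1)
D^5[M](t) = (e^(5*t)*e^(e^(t)) + 10*e^(4*t)*e^(e^(t)) + 25*e^(3*t)*e^(e^(t)) + 15*e^(2*t)*e^(e^(t)) + e^(t)*e^(e^(t)))*e^(-1)

E[X^5] = D^5[M](0) = 52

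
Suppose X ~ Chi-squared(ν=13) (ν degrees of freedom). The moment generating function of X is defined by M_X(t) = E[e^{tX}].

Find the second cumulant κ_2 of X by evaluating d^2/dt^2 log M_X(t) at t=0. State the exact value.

κ_2 = D^2[K](0) = 26

M_X(t) = (1 - 2*t)^(-13/2)
K_X(t) = log M_X(t) = -13*log(1 - 2*t)/2
D^2[K](t) = 26/(4*t^2 - 4*t + 1)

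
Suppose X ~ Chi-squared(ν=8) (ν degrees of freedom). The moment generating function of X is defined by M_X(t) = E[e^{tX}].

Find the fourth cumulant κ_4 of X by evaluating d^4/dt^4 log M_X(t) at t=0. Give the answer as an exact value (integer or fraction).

M_X(t) = (1 - 2*t)^(-4)
K_X(t) = log M_X(t) = -4*log(1 - 2*t)
K^(4)(t) = 384/(16*t^4 - 32*t^3 + 24*t^2 - 8*t + 1)

κ_4 = K^(4)(0) = 384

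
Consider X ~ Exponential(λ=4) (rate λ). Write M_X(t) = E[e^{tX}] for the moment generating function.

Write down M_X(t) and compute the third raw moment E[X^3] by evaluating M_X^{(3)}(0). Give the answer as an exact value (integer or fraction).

M_X(t) = 4/(4 - t)
D^3[M](t) = 24/(t^4 - 16*t^3 + 96*t^2 - 256*t + 256)

E[X^3] = D^3[M](0) = 3/32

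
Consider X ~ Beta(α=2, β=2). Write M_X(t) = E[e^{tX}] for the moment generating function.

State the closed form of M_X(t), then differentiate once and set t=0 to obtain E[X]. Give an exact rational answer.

E[X] = D[M](0) = 1/2

M_X(t) = ₁F₁(2; 4; t)
D[M](t) = ₁F₁(3; 5; t)/2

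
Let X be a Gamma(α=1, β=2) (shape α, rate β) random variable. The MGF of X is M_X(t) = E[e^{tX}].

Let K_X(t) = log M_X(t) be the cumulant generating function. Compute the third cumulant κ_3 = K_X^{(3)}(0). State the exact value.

κ_3 = D^3[K](0) = 1/4

M_X(t) = 2/(2 - t)
K_X(t) = log M_X(t) = -log(2 - t) + log(2)
D^3[K](t) = -2/(t^3 - 6*t^2 + 12*t - 8)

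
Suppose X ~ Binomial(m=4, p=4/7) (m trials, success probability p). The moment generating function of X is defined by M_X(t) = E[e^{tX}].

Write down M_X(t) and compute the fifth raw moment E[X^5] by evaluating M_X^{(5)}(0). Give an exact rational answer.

E[X^5] = M′′′′′(0) = 476848/2401

M_X(t) = (4*e^(t)/7 + 3/7)^4
M′(t) = 1024*e^(4*t)/2401 + 2304*e^(3*t)/2401 + 1728*e^(2*t)/2401 + 432*e^(t)/2401
M′′(t) = 4096*e^(4*t)/2401 + 6912*e^(3*t)/2401 + 3456*e^(2*t)/2401 + 432*e^(t)/2401
M′′′(t) = 16384*e^(4*t)/2401 + 20736*e^(3*t)/2401 + 6912*e^(2*t)/2401 + 432*e^(t)/2401
M′′′′(t) = 65536*e^(4*t)/2401 + 62208*e^(3*t)/2401 + 13824*e^(2*t)/2401 + 432*e^(t)/2401
M′′′′′(t) = 262144*e^(4*t)/2401 + 186624*e^(3*t)/2401 + 27648*e^(2*t)/2401 + 432*e^(t)/2401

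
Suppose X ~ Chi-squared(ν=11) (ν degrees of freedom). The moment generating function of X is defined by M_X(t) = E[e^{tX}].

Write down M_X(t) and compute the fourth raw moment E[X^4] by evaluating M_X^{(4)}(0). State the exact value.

M_X(t) = (1 - 2*t)^(-11/2)

E[X^4] = M^(4)(0) = 36465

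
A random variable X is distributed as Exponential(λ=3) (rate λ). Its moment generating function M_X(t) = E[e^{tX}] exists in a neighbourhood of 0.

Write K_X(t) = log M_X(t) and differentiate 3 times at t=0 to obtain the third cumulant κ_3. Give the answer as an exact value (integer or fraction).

κ_3 = K^(3)(0) = 2/27

M_X(t) = 3/(3 - t)
K_X(t) = log M_X(t) = -log(3 - t) + log(3)
K^(3)(t) = -2/(t^3 - 9*t^2 + 27*t - 27)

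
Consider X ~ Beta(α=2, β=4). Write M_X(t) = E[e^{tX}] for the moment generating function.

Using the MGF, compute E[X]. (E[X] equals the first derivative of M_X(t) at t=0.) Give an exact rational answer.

M_X(t) = ₁F₁(2; 6; t)
dM/dt = ₁F₁(3; 7; t)/3

E[X] = dM/dt |_{t=0} = 1/3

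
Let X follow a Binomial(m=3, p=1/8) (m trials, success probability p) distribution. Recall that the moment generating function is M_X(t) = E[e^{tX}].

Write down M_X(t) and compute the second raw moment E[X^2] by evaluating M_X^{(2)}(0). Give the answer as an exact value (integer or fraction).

E[X^2] = M^(2)(0) = 15/32

M_X(t) = (e^(t)/8 + 7/8)^3
M^(2)(t) = 9*e^(3*t)/512 + 21*e^(2*t)/128 + 147*e^(t)/512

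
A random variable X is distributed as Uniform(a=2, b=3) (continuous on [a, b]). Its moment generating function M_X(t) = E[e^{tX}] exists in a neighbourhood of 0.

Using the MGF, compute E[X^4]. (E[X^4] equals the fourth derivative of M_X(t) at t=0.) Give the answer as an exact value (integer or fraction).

E[X^4] = D^4[M](0) = 211/5

M_X(t) = (e^(3*t) - e^(2*t))/t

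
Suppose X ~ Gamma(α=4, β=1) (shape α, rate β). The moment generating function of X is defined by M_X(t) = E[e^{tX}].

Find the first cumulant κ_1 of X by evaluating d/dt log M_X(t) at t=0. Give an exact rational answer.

M_X(t) = (1 - t)^(-4)
K_X(t) = log M_X(t) = -4*log(1 - t)
D[K](t) = -4/(t - 1)

κ_1 = D[K](0) = 4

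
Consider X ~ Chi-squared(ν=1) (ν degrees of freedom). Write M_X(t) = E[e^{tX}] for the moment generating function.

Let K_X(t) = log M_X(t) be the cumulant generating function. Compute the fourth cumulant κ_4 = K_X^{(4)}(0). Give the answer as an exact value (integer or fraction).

M_X(t) = 1/√(1 - 2*t)
K_X(t) = log M_X(t) = -log(1 - 2*t)/2
K′(t) = -1/(2*t - 1)
K′′(t) = 2/(4*t^2 - 4*t + 1)
K′′′(t) = -8/(8*t^3 - 12*t^2 + 6*t - 1)
K′′′′(t) = 48/(16*t^4 - 32*t^3 + 24*t^2 - 8*t + 1)

κ_4 = K′′′′(0) = 48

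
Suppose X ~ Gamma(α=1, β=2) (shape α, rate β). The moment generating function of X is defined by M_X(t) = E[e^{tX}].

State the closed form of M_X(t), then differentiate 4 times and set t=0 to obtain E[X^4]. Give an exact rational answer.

E[X^4] = d^4M/dt^4 |_{t=0} = 3/2

M_X(t) = 2/(2 - t)
dM/dt = 2/(t^2 - 4*t + 4)
d^2M/dt^2 = -4/(t^3 - 6*t^2 + 12*t - 8)
d^3M/dt^3 = 12/(t^4 - 8*t^3 + 24*t^2 - 32*t + 16)
d^4M/dt^4 = -48/(t^5 - 10*t^4 + 40*t^3 - 80*t^2 + 80*t - 32)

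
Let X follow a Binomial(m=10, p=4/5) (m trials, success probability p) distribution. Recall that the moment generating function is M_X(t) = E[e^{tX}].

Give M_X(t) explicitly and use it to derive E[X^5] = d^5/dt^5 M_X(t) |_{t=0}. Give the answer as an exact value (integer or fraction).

M_X(t) = (4*e^(t)/5 + 1/5)^10

E[X^5] = M^(5)(0) = 25400552/625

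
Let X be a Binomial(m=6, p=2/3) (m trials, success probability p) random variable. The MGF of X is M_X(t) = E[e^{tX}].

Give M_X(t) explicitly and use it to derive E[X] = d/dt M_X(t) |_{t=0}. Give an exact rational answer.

E[X] = M^(1)(0) = 4

M_X(t) = (2*e^(t)/3 + 1/3)^6
M^(1)(t) = 128*e^(6*t)/243 + 320*e^(5*t)/243 + 320*e^(4*t)/243 + 160*e^(3*t)/243 + 40*e^(2*t)/243 + 4*e^(t)/243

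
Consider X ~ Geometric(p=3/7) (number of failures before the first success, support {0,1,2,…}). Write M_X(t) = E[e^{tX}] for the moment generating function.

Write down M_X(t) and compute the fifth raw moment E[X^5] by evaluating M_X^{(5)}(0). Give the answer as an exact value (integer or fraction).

M_X(t) = 3/(7*(1 - 4*e^(t)/7))
M′(t) = 12*e^(t)/(16*e^(2*t) - 56*e^(t) + 49)
M′′(t) = (-48*e^(2*t) - 84*e^(t))/(64*e^(3*t) - 336*e^(2*t) + 588*e^(t) - 343)
M′′′(t) = (192*e^(3*t) + 1344*e^(2*t) + 588*e^(t))/(256*e^(4*t) - 1792*e^(3*t) + 4704*e^(2*t) - 5488*e^(t) + 2401)
M′′′′(t) = (-768*e^(4*t) - 14784*e^(3*t) - 25872*e^(2*t) - 4116*e^(t))/(1024*e^(5*t) - 8960*e^(4*t) + 31360*e^(3*t) - 54880*e^(2*t) + 48020*e^(t) - 16807)

E[X^5] = M′′′′′(0) = 135628/81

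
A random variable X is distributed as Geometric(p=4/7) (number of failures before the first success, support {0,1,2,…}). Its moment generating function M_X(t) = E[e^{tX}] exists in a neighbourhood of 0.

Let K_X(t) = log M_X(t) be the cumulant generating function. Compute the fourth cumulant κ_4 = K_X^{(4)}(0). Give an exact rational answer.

κ_4 = K^(4)(0) = 1491/128

M_X(t) = 4/(7*(1 - 3*e^(t)/7))
K_X(t) = log M_X(t) = -log(1 - 3*e^(t)/7) - log(7) + 2*log(2)
K^(4)(t) = (189*e^(3*t) + 1764*e^(2*t) + 1029*e^(t))/(81*e^(4*t) - 756*e^(3*t) + 2646*e^(2*t) - 4116*e^(t) + 2401)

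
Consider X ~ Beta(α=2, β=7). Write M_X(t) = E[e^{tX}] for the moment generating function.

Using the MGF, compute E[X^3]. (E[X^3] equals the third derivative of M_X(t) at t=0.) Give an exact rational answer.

E[X^3] = D^3[M](0) = 4/165

M_X(t) = ₁F₁(2; 9; t)
D^3[M](t) = 4*₁F₁(5; 12; t)/165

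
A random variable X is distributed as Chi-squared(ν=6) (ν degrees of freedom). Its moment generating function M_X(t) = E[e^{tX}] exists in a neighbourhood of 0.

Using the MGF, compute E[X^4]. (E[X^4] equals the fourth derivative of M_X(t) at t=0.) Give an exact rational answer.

M_X(t) = (1 - 2*t)^(-3)
D^4[M](t) = -5760/(128*t^7 - 448*t^6 + 672*t^5 - 560*t^4 + 280*t^3 - 84*t^2 + 14*t - 1)

E[X^4] = D^4[M](0) = 5760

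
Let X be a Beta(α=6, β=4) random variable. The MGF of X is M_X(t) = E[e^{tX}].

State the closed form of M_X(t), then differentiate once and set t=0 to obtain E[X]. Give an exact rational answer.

E[X] = M^(1)(0) = 3/5

M_X(t) = ₁F₁(6; 10; t)
M^(1)(t) = 3*₁F₁(7; 11; t)/5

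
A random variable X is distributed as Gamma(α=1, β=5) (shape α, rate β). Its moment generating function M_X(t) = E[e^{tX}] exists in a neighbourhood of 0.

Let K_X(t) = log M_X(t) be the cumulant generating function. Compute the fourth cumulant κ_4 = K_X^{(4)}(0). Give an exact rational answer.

M_X(t) = 5/(5 - t)
K_X(t) = log M_X(t) = -log(5 - t) + log(5)
dK/dt = -1/(t - 5)
d^2K/dt^2 = 1/(t^2 - 10*t + 25)
d^3K/dt^3 = -2/(t^3 - 15*t^2 + 75*t - 125)
d^4K/dt^4 = 6/(t^4 - 20*t^3 + 150*t^2 - 500*t + 625)

κ_4 = d^4K/dt^4 |_{t=0} = 6/625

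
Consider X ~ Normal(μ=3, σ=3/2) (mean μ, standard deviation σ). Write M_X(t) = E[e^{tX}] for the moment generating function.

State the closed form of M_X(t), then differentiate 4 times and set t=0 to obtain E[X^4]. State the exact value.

M_X(t) = e^(9*t^2/8 + 3*t)
M′(t) = 9*t*e^(3*t)*e^(9*t^2/8)/4 + 3*e^(3*t)*e^(9*t^2/8)
M′′(t) = 81*t^2*e^(3*t)*e^(9*t^2/8)/16 + 27*t*e^(3*t)*e^(9*t^2/8)/2 + 45*e^(3*t)*e^(9*t^2/8)/4
M′′′(t) = 729*t^3*e^(3*t)*e^(9*t^2/8)/64 + 729*t^2*e^(3*t)*e^(9*t^2/8)/16 + 1215*t*e^(3*t)*e^(9*t^2/8)/16 + 189*e^(3*t)*e^(9*t^2/8)/4

E[X^4] = M′′′′(0) = 3483/16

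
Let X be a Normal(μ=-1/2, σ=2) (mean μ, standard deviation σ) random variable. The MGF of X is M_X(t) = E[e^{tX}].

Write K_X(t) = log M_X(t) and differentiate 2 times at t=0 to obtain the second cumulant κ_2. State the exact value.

M_X(t) = e^(2*t^2 - t/2)
K_X(t) = log M_X(t) = 2*t^2 - t/2
dK/dt = 4*t - 1/2
d^2K/dt^2 = 4

κ_2 = d^2K/dt^2 |_{t=0} = 4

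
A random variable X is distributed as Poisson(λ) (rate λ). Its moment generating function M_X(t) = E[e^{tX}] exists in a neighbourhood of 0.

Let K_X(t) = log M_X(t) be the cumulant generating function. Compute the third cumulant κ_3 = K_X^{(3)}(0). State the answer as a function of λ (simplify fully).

κ_3 = K′′′(0) = λ

M_X(t) = e^(λ*(e^(t) - 1))
K_X(t) = log M_X(t) = λ*(e^(t) - 1)
K′(t) = λ*e^(t)
K′′(t) = λ*e^(t)
K′′′(t) = λ*e^(t)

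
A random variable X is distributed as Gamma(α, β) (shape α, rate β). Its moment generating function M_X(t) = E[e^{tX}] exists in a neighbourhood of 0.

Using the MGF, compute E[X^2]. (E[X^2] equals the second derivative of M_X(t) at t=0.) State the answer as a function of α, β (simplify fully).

M_X(t) = (β/(β - t))^α
dM/dt = -α*β^α*(1/(β - t))^α/(-β + t)
d^2M/dt^2 = (α^2*β^α*(1/(β - t))^α + α*β^α*(1/(β - t))^α)/(β^2 - 2*β*t + t^2)

E[X^2] = d^2M/dt^2 |_{t=0} = α*(α + 1)/β^2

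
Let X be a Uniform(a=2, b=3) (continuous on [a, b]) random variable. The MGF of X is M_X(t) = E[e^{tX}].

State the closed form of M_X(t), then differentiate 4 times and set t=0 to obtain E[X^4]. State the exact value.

E[X^4] = M^(4)(0) = 211/5

M_X(t) = (e^(3*t) - e^(2*t))/t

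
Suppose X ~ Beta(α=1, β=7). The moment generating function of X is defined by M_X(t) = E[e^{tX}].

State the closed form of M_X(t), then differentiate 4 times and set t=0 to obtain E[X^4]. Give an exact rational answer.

M_X(t) = ₁F₁(1; 8; t)
D^4[M](t) = ₁F₁(5; 12; t)/330

E[X^4] = D^4[M](0) = 1/330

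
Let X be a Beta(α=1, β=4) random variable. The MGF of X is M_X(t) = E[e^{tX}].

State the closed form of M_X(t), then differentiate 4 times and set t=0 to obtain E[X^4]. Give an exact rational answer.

M_X(t) = ₁F₁(1; 5; t)
M′(t) = ₁F₁(2; 6; t)/5
M′′(t) = ₁F₁(3; 7; t)/15
M′′′(t) = ₁F₁(4; 8; t)/35
M′′′′(t) = ₁F₁(5; 9; t)/70

E[X^4] = M′′′′(0) = 1/70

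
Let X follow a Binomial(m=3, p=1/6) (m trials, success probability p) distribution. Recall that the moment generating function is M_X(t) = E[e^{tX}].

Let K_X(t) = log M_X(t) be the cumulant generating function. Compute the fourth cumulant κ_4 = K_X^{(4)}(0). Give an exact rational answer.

M_X(t) = (e^(t)/6 + 5/6)^3
K_X(t) = log M_X(t) = 3*log(e^(t)/6 + 5/6)
dK/dt = 3*e^(t)/(e^(t) + 5)
d^2K/dt^2 = 15*e^(t)/(e^(2*t) + 10*e^(t) + 25)
d^3K/dt^3 = (-15*e^(2*t) + 75*e^(t))/(e^(3*t) + 15*e^(2*t) + 75*e^(t) + 125)
d^4K/dt^4 = (15*e^(3*t) - 300*e^(2*t) + 375*e^(t))/(e^(4*t) + 20*e^(3*t) + 150*e^(2*t) + 500*e^(t) + 625)

κ_4 = d^4K/dt^4 |_{t=0} = 5/72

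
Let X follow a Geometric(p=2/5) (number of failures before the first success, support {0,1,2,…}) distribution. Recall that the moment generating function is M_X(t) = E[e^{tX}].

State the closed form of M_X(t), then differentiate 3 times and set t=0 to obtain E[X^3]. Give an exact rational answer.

E[X^3] = M^(3)(0) = 141/4

M_X(t) = 2/(5*(1 - 3*e^(t)/5))
M^(3)(t) = (54*e^(3*t) + 360*e^(2*t) + 150*e^(t))/(81*e^(4*t) - 540*e^(3*t) + 1350*e^(2*t) - 1500*e^(t) + 625)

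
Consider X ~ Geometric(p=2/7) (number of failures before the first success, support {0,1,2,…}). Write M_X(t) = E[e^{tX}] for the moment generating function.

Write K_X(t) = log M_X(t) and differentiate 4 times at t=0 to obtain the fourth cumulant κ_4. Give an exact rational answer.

M_X(t) = 2/(7*(1 - 5*e^(t)/7))
K_X(t) = log M_X(t) = -log(1 - 5*e^(t)/7) - log(7) + log(2)
D^4[K](t) = (875*e^(3*t) + 4900*e^(2*t) + 1715*e^(t))/(625*e^(4*t) - 3500*e^(3*t) + 7350*e^(2*t) - 6860*e^(t) + 2401)

κ_4 = D^4[K](0) = 3745/8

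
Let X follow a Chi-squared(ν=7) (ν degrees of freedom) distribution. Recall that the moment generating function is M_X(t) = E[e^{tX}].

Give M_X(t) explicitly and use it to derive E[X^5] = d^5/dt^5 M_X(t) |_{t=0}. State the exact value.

E[X^5] = M^(5)(0) = 135135

M_X(t) = (1 - 2*t)^(-7/2)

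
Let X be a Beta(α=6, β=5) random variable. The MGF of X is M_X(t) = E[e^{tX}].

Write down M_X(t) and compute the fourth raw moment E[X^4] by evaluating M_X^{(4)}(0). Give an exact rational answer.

E[X^4] = M′′′′(0) = 18/143

M_X(t) = ₁F₁(6; 11; t)
M′(t) = 6*₁F₁(7; 12; t)/11
M′′(t) = 7*₁F₁(8; 13; t)/22
M′′′(t) = 28*₁F₁(9; 14; t)/143
M′′′′(t) = 18*₁F₁(10; 15; t)/143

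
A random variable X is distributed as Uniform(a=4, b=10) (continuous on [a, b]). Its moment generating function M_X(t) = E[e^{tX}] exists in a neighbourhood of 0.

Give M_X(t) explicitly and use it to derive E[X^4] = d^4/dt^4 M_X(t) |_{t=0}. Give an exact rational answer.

M_X(t) = (e^(10*t) - e^(4*t))/(6*t)
M′(t) = (10*t*e^(10*t) - 4*t*e^(4*t) - e^(10*t) + e^(4*t))/(6*t^2)
M′′(t) = (50*t^2*e^(10*t) - 8*t^2*e^(4*t) - 10*t*e^(10*t) + 4*t*e^(4*t) + e^(10*t) - e^(4*t))/(3*t^3)
M′′′(t) = (500*t^3*e^(10*t) - 32*t^3*e^(4*t) - 150*t^2*e^(10*t) + 24*t^2*e^(4*t) + 30*t*e^(10*t) - 12*t*e^(4*t) - 3*e^(10*t) + 3*e^(4*t))/(3*t^4)

E[X^4] = M′′′′(0) = 16496/5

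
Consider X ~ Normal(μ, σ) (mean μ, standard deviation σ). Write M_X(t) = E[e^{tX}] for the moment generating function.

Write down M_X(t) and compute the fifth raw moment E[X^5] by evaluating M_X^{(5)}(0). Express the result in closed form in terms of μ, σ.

E[X^5] = D^5[M](0) = μ*(μ^4 + 10*μ^2*σ^2 + 15*σ^4)

M_X(t) = e^(μ*t + σ^2*t^2/2)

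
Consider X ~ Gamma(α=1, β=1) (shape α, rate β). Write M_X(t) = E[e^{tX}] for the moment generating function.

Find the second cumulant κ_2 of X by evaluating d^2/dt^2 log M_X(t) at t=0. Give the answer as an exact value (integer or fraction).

κ_2 = K^(2)(0) = 1

M_X(t) = 1/(1 - t)
K_X(t) = log M_X(t) = -log(1 - t)
K^(2)(t) = 1/(t^2 - 2*t + 1)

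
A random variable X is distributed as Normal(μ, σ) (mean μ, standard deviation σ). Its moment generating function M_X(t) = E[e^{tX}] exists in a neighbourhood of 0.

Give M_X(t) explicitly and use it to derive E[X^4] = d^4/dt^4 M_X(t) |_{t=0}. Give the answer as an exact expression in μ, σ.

E[X^4] = d^4M/dt^4 |_{t=0} = μ^4 + 6*μ^2*σ^2 + 3*σ^4

M_X(t) = e^(μ*t + σ^2*t^2/2)
dM/dt = μ*e^(μ*t)*e^(σ^2*t^2/2) + σ^2*t*e^(μ*t)*e^(σ^2*t^2/2)
d^2M/dt^2 = μ^2*e^(μ*t)*e^(σ^2*t^2/2) + 2*μ*σ^2*t*e^(μ*t)*e^(σ^2*t^2/2) + σ^4*t^2*e^(μ*t)*e^(σ^2*t^2/2) + σ^2*e^(μ*t)*e^(σ^2*t^2/2)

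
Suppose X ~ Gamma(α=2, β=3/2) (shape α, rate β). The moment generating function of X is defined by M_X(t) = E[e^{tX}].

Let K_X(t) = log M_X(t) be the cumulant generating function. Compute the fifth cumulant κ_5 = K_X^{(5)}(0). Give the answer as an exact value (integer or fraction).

M_X(t) = 9/(4*(3/2 - t)^2)
K_X(t) = log M_X(t) = -2*log(3/2 - t) - 2*log(2) + 2*log(3)
K^(5)(t) = -1536/(32*t^5 - 240*t^4 + 720*t^3 - 1080*t^2 + 810*t - 243)

κ_5 = K^(5)(0) = 512/81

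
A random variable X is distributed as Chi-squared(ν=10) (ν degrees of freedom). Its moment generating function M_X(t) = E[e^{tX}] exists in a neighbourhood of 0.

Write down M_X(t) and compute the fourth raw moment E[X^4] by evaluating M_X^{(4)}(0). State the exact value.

E[X^4] = D^4[M](0) = 26880

M_X(t) = (1 - 2*t)^(-5)
D^4[M](t) = -26880/(512*t^9 - 2304*t^8 + 4608*t^7 - 5376*t^6 + 4032*t^5 - 2016*t^4 + 672*t^3 - 144*t^2 + 18*t - 1)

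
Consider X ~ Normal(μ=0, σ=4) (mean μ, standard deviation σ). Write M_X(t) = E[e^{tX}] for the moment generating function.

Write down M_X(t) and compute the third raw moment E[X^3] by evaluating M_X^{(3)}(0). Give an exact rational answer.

M_X(t) = e^(8*t^2)
M^(3)(t) = 4096*t^3*e^(8*t^2) + 768*t*e^(8*t^2)

E[X^3] = M^(3)(0) = 0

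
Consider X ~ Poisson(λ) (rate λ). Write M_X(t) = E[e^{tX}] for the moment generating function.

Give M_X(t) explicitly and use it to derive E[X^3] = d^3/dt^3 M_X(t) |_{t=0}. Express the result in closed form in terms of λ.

E[X^3] = M^(3)(0) = λ*(λ^2 + 3*λ + 1)

M_X(t) = e^(λ*(e^(t) - 1))
M^(3)(t) = (λ^3*e^(3*t)*e^(λ*e^(t)) + 3*λ^2*e^(2*t)*e^(λ*e^(t)) + λ*e^(t)*e^(λ*e^(t)))*e^(-λ)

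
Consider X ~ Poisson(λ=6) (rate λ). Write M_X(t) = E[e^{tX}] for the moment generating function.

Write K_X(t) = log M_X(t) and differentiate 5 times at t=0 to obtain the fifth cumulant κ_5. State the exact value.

M_X(t) = e^(6*e^(t) - 6)
K_X(t) = log M_X(t) = 6*e^(t) - 6
D^5[K](t) = 6*e^(t)

κ_5 = D^5[K](0) = 6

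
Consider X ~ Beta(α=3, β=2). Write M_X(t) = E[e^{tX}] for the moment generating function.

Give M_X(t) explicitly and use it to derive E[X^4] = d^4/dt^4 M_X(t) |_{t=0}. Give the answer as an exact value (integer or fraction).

M_X(t) = ₁F₁(3; 5; t)
M′(t) = 3*₁F₁(4; 6; t)/5
M′′(t) = 2*₁F₁(5; 7; t)/5
M′′′(t) = 2*₁F₁(6; 8; t)/7
M′′′′(t) = 3*₁F₁(7; 9; t)/14

E[X^4] = M′′′′(0) = 3/14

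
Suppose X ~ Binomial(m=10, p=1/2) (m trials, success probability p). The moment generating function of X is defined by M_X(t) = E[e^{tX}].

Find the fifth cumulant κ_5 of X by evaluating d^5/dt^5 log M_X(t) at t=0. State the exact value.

M_X(t) = (e^(t)/2 + 1/2)^10
K_X(t) = log M_X(t) = 10*log(e^(t)/2 + 1/2)
dK/dt = 10*e^(t)/(e^(t) + 1)
d^2K/dt^2 = 10*e^(t)/(e^(2*t) + 2*e^(t) + 1)
d^3K/dt^3 = (-10*e^(2*t) + 10*e^(t))/(e^(3*t) + 3*e^(2*t) + 3*e^(t) + 1)
d^4K/dt^4 = (10*e^(3*t) - 40*e^(2*t) + 10*e^(t))/(e^(4*t) + 4*e^(3*t) + 6*e^(2*t) + 4*e^(t) + 1)
d^5K/dt^5 = (-10*e^(4*t) + 110*e^(3*t) - 110*e^(2*t) + 10*e^(t))/(e^(5*t) + 5*e^(4*t) + 10*e^(3*t) + 10*e^(2*t) + 5*e^(t) + 1)

κ_5 = d^5K/dt^5 |_{t=0} = 0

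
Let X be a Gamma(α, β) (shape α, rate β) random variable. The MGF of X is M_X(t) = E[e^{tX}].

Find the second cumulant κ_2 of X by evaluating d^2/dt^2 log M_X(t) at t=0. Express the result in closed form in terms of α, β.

M_X(t) = (β/(β - t))^α
K_X(t) = log M_X(t) = α*(log(β) - log(β - t))
K′(t) = -α/(-β + t)
K′′(t) = α/(β^2 - 2*β*t + t^2)

κ_2 = K′′(0) = α/β^2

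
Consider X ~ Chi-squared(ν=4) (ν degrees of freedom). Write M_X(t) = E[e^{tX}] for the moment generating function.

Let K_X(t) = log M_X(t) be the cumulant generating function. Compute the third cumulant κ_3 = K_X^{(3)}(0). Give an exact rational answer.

M_X(t) = (1 - 2*t)^(-2)
K_X(t) = log M_X(t) = -2*log(1 - 2*t)
K′(t) = -4/(2*t - 1)
K′′(t) = 8/(4*t^2 - 4*t + 1)
K′′′(t) = -32/(8*t^3 - 12*t^2 + 6*t - 1)

κ_3 = K′′′(0) = 32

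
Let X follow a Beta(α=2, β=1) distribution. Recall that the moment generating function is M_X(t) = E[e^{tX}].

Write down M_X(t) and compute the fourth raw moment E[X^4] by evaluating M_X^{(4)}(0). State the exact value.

M_X(t) = ₁F₁(2; 3; t)
M′(t) = 2*₁F₁(3; 4; t)/3
M′′(t) = ₁F₁(4; 5; t)/2
M′′′(t) = 2*₁F₁(5; 6; t)/5
M′′′′(t) = ₁F₁(6; 7; t)/3

E[X^4] = M′′′′(0) = 1/3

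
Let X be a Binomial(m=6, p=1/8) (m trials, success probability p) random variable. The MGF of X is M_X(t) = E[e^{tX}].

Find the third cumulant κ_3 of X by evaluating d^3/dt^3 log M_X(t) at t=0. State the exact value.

κ_3 = K′′′(0) = 63/128

M_X(t) = (e^(t)/8 + 7/8)^6
K_X(t) = log M_X(t) = 6*log(e^(t)/8 + 7/8)
K′(t) = 6*e^(t)/(e^(t) + 7)
K′′(t) = 42*e^(t)/(e^(2*t) + 14*e^(t) + 49)
K′′′(t) = (-42*e^(2*t) + 294*e^(t))/(e^(3*t) + 21*e^(2*t) + 147*e^(t) + 343)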